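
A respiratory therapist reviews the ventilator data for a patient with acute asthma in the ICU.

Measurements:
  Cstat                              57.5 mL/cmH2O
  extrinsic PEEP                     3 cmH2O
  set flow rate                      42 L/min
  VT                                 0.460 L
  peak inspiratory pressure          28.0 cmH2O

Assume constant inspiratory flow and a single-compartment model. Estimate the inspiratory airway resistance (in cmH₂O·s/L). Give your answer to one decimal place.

24.3

Flow: 42 L/min ÷ 60 = 0.7 L/s.
Equation of motion (constant flow): PIP = Vt/C + R·V̇ + PEEP.
R·V̇ = PIP − Vt/C − PEEP = 28.0 − 460/57.5 − 3 = 28.0 − 8.0 − 3 = 17.0 cmH2O.
R = 17.0 / 0.7 = 24.286 cmH2O·s/L.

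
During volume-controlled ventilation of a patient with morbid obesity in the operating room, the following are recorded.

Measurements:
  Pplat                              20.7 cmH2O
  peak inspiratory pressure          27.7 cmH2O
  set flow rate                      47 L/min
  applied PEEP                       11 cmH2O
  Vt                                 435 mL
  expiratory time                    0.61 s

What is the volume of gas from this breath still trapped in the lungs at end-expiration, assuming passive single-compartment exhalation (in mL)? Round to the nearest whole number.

95

Flow: 47 L/min ÷ 60 = 0.7833 L/s.
R = (PIP − Pplat)/V̇ = (27.7 − 20.7) / 0.7833 = 7.0/0.7833 = 8.937 cmH2O·s/L.
C = Vt/(Pplat − PEEP) = 435.0 / (20.7 − 11) = 435.0/9.7 = 44.845 mL/cmH2O.
τ = R × C = 8.937 × 0.04485 L/cmH2O = 0.4008 s.
Fraction remaining = e^(−Te/τ) = e^(−0.61/0.4008) = 0.2183.
Trapped volume = 435.0 × 0.2183 = 94.961 mL.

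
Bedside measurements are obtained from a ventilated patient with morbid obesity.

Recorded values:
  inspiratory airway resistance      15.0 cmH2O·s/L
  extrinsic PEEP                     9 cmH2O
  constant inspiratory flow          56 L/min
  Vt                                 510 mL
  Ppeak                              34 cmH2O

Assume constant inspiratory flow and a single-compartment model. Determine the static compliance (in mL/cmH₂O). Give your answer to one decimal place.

Flow: 56 L/min ÷ 60 = 0.9333 L/s.
Equation of motion (constant flow): PIP = Vt/C + R·V̇ + PEEP.
Vt/C = PIP − R·V̇ − PEEP = 34 − 15.0×0.9333 − 9 = 34 − 14.0 − 9 = 11.0 cmH2O.
C = Vt / 11.0 = 510 / 11.0 = 46.364 mL/cmH2O.

46.4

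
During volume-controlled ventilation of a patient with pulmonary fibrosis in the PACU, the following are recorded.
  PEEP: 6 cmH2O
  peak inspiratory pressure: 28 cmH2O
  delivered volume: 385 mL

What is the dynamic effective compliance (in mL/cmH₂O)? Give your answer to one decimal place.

17.5

Dynamic compliance = Vt / (PIP − PEEP) = 385 / (28 − 6) = 385 / 22.0 = 17.5 mL/cmH2O.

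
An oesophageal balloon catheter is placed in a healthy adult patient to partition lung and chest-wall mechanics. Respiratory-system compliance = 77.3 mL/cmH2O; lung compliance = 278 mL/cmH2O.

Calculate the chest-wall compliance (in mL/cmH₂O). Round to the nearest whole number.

107

1/Ccw = 1/Crs − 1/CL.
1/Ccw = 1/77.3 − 1/278 = 0.009339.
Ccw = 107.08 mL/cmH2O.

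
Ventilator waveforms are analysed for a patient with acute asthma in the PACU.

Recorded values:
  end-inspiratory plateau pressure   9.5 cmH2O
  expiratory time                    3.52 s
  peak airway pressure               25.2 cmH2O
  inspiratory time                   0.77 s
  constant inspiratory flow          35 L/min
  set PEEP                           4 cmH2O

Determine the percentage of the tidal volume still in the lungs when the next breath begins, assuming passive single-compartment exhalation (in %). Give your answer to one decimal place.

Flow: 35 L/min ÷ 60 = 0.5833 L/s.
Vt = flow × Ti = 0.5833 L/s × 0.77 s × 1000 mL/L = 449.14 mL.
R = (PIP − Pplat)/V̇ = (25.2 − 9.5) / 0.5833 = 15.7/0.5833 = 26.916 cmH2O·s/L.
C = Vt/(Pplat − PEEP) = 449.14 / (9.5 − 4) = 449.14/5.5 = 81.662 mL/cmH2O.
τ = R × C = 26.916 × 0.08166 L/cmH2O = 2.198 s.
Fraction remaining at end-expiration = e^(−Te/τ) = e^(−3.52/2.198) = 0.2016 → 20.16%.

20.2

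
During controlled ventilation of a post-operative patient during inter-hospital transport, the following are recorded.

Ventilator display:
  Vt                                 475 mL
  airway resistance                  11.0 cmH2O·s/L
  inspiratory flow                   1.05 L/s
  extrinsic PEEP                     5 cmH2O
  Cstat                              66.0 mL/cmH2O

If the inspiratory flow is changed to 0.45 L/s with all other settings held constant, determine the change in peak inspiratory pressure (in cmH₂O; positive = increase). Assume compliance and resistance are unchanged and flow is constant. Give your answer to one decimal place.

PIP = Vt/C + R·V̇ + PEEP (constant-flow equation of motion).
Only the resistive term changes: ΔPIP = R × ΔV̇ = 11.0 × (0.45 − 1.05) = 11.0 × -0.6 = -6.6 cmH2O.

-6.6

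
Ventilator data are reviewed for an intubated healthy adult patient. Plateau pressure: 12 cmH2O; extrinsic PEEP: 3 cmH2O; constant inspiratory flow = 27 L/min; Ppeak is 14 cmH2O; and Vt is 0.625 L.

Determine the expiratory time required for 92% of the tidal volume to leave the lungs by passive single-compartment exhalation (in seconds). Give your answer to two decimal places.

0.78

Flow: 27 L/min ÷ 60 = 0.45 L/s.
R = (PIP − Pplat)/V̇ = (14 − 12) / 0.45 = 2.0/0.45 = 4.444 cmH2O·s/L.
C = Vt/(Pplat − PEEP) = 625.0 / (12 − 3) = 625.0/9.0 = 69.444 mL/cmH2O.
τ = R × C = 4.444 × 0.06944 L/cmH2O = 0.3086 s.
t = −τ·ln(1 − 0.92) = −0.3086·ln(0.08) = 0.7794 s.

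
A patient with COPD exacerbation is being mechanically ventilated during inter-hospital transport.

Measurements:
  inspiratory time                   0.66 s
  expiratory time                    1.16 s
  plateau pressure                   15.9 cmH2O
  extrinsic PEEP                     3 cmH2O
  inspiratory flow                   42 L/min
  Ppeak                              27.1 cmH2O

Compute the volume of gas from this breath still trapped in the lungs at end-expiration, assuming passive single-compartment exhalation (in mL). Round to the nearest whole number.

61

Flow: 42 L/min ÷ 60 = 0.7 L/s.
Vt = flow × Ti = 0.7 L/s × 0.66 s × 1000 mL/L = 462.0 mL.
R = (PIP − Pplat)/V̇ = (27.1 − 15.9) / 0.7 = 11.2/0.7 = 16.0 cmH2O·s/L.
C = Vt/(Pplat − PEEP) = 462.0 / (15.9 − 3) = 462.0/12.9 = 35.814 mL/cmH2O.
τ = R × C = 16.0 × 0.03581 L/cmH2O = 0.573 s.
Fraction remaining = e^(−Te/τ) = e^(−1.16/0.573) = 0.1321.
Trapped volume = 462.0 × 0.1321 = 61.03 mL.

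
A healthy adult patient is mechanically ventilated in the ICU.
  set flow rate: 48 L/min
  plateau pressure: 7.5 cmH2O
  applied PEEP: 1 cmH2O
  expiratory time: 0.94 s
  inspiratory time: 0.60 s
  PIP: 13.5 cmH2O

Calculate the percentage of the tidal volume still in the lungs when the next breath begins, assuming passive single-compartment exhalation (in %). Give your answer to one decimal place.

Flow: 48 L/min ÷ 60 = 0.8 L/s.
Vt = flow × Ti = 0.8 L/s × 0.60 s × 1000 mL/L = 480.0 mL.
R = (PIP − Pplat)/V̇ = (13.5 − 7.5) / 0.8 = 6.0/0.8 = 7.5 cmH2O·s/L.
C = Vt/(Pplat − PEEP) = 480.0 / (7.5 − 1) = 480.0/6.5 = 73.846 mL/cmH2O.
τ = R × C = 7.5 × 0.07385 L/cmH2O = 0.5539 s.
Fraction remaining at end-expiration = e^(−Te/τ) = e^(−0.94/0.5539) = 0.1832 → 18.32%.

18.3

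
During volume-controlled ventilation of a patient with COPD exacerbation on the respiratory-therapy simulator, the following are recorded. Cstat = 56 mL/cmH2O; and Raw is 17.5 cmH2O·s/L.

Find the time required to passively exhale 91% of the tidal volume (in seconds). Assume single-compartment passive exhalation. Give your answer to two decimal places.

2.36

τ = R × C = 17.5 × 56 mL/cmH2O = 17.5 × 0.056 L/cmH2O = 0.98 s.
Exhaled fraction f = 1 − e^(−t/τ) → t = −τ·ln(1 − f) = −0.98·ln(0.09) = 2.36 s.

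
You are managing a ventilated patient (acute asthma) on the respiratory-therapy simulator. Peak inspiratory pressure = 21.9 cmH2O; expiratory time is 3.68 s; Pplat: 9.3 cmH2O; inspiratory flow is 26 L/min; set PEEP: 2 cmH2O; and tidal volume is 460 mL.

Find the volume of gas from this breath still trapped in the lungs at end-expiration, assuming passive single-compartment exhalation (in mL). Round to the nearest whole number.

Flow: 26 L/min ÷ 60 = 0.4333 L/s.
R = (PIP − Pplat)/V̇ = (21.9 − 9.3) / 0.4333 = 12.6/0.4333 = 29.079 cmH2O·s/L.
C = Vt/(Pplat − PEEP) = 460.0 / (9.3 − 2) = 460.0/7.3 = 63.014 mL/cmH2O.
τ = R × C = 29.079 × 0.06301 L/cmH2O = 1.832 s.
Fraction remaining = e^(−Te/τ) = e^(−3.68/1.832) = 0.1342.
Trapped volume = 460.0 × 0.1342 = 61.732 mL.

62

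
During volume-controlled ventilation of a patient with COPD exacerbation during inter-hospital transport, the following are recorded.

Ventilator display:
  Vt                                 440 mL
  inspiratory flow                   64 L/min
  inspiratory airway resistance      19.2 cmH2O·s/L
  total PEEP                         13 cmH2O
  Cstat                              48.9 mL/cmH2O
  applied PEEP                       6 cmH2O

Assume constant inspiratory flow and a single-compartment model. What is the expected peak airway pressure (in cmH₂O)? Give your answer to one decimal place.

42.5

Flow: 64 L/min ÷ 60 = 1.0667 L/s.
Total PEEP = 13 cmH2O (set 6 + intrinsic 7); this is the baseline alveolar pressure.
Equation of motion (constant flow): PIP = Vt/C + R·V̇ + PEEP.
PIP = 440/48.9 + 19.2×1.0667 + 13 = 8.998 + 20.481 + 13 = 42.479 cmH2O.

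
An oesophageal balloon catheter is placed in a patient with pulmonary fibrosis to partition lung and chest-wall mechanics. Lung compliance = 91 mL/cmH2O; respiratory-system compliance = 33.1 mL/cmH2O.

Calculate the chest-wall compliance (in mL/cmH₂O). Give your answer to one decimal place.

1/Ccw = 1/Crs − 1/CL.
1/Ccw = 1/33.1 − 1/91 = 0.01922.
Ccw = 52.029 mL/cmH2O.

52.0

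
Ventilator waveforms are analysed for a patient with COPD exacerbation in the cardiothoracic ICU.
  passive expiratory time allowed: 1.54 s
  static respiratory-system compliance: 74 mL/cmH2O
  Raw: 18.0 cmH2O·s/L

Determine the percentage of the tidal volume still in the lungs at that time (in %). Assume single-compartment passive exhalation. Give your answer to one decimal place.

τ = R × C = 18.0 × 74 mL/cmH2O = 18.0 × 0.074 L/cmH2O = 1.332 s.
Passive exhalation: V(t)/V₀ = e^(−t/τ) = e^(−1.54/1.332) = 0.3147.
Fraction remaining = 0.3147 → 31.47%.

31.5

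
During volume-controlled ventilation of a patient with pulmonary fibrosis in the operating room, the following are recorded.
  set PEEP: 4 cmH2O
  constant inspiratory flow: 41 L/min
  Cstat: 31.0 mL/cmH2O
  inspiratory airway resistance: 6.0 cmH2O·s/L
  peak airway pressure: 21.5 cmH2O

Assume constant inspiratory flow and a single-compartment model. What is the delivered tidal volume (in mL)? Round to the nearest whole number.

415

Flow: 41 L/min ÷ 60 = 0.6833 L/s.
Equation of motion (constant flow): PIP = Vt/C + R·V̇ + PEEP.
Vt/C = PIP − R·V̇ − PEEP = 21.5 − 4.1 − 4 = 13.4 cmH2O.
Vt = C × 13.4 = 31.0 × 13.4 = 415.4 mL.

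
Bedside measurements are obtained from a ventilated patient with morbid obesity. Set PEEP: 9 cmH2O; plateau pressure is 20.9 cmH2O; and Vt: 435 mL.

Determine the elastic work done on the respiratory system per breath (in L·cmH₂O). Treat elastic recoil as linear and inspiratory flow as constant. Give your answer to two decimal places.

2.59

Elastic work ≈ ½ × (Pplat − PEEP) × Vt = 0.5 × (20.9 − 9) × 0.435 L = 0.5 × 11.9 × 0.435 = 2.588 L·cmH2O.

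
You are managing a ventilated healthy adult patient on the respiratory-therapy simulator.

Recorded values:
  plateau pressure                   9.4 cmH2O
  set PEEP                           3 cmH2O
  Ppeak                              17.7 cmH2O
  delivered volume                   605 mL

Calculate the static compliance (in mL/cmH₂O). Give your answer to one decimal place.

94.5

Cstat = Vt / (Pplat − PEEP) = 605 / (9.4 − 3) = 605 / 6.4 = 94.531 mL/cmH2O.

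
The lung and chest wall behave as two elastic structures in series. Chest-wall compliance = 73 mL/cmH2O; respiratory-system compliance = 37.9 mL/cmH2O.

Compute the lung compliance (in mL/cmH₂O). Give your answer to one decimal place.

1/CL = 1/Crs − 1/Ccw.
1/CL = 1/37.9 − 1/73 = 0.01269.
CL = 78.802 mL/cmH2O.

78.8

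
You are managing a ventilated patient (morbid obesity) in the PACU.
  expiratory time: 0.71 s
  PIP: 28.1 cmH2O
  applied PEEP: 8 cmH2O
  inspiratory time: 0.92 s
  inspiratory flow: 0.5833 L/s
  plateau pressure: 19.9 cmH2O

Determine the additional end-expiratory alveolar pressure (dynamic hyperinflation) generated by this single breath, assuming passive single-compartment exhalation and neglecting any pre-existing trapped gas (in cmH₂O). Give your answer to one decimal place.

Vt = flow × Ti = 0.5833 L/s × 0.92 s × 1000 mL/L = 536.64 mL.
R = (PIP − Pplat)/V̇ = (28.1 − 19.9) / 0.5833 = 8.2/0.5833 = 14.058 cmH2O·s/L.
C = Vt/(Pplat − PEEP) = 536.64 / (19.9 − 8) = 536.64/11.9 = 45.096 mL/cmH2O.
τ = R × C = 14.058 × 0.0451 L/cmH2O = 0.634 s.
Fraction remaining = e^(−Te/τ) = e^(−0.71/0.634) = 0.3263; trapped volume = 536.64 × 0.3263 = 175.11 mL.
Additional alveolar pressure from trapping ≈ V_trapped / C = 175.11 / 45.096 = 3.883 cmH2O.

3.9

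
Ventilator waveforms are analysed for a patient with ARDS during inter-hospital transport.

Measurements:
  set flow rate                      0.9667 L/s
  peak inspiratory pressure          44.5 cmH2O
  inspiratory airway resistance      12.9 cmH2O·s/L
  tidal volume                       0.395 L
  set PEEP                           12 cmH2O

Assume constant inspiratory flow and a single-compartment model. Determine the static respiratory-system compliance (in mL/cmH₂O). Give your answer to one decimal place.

Equation of motion (constant flow): PIP = Vt/C + R·V̇ + PEEP.
Vt/C = PIP − R·V̇ − PEEP = 44.5 − 12.9×0.9667 − 12 = 44.5 − 12.47 − 12 = 20.03 cmH2O.
C = Vt / 20.03 = 395 / 20.03 = 19.72 mL/cmH2O.

19.7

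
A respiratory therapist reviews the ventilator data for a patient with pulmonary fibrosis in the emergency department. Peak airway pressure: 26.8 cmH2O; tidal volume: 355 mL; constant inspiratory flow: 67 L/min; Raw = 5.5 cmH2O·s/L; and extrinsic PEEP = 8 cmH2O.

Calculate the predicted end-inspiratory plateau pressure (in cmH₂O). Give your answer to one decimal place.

20.7

Flow: 67 L/min ÷ 60 = 1.1167 L/s.
Pplat = PIP − Raw × flow = 26.8 − 5.5 × 1.1167 = 26.8 − 6.142 = 20.658 cmH2O.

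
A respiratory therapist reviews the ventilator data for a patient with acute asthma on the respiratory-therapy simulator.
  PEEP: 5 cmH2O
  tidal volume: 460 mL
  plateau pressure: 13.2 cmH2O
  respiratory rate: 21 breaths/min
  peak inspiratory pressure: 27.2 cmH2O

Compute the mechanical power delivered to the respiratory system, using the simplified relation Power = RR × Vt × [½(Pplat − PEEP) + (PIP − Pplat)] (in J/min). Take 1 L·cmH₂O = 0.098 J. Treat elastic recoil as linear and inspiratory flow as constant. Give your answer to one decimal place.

Per-breath work = Vt × [½(Pplat−PEEP) + (PIP−Pplat)] = 0.460 × [0.5×8.2 + 14.0] = 0.460 × 18.1 = 8.326 L·cmH2O.
Power = 21 × 8.326 = 174.85 L·cmH2O/min.
× 0.098 J/(L·cmH2O) → 17.135 J/min.

17.1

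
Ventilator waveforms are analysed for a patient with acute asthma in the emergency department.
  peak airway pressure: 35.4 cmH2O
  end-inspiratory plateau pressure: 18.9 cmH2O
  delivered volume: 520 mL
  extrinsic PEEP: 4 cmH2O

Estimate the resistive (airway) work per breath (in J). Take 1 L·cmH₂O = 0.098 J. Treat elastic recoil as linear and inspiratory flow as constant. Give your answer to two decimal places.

With constant inspiratory flow the resistive pressure is constant at PIP − Pplat = 35.4 − 18.9 = 16.5 cmH2O, so resistive work = 16.5 × 0.520 = 8.58 L·cmH2O.
× 0.098 J/(L·cmH2O) → 0.8408 J.

0.84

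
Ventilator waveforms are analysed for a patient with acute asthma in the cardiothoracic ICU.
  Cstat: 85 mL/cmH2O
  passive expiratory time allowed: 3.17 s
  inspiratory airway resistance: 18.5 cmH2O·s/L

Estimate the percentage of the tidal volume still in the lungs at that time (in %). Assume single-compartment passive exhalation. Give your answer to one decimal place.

τ = R × C = 18.5 × 85 mL/cmH2O = 18.5 × 0.085 L/cmH2O = 1.573 s.
Passive exhalation: V(t)/V₀ = e^(−t/τ) = e^(−3.17/1.573) = 0.1333.
Fraction remaining = 0.1333 → 13.33%.

13.3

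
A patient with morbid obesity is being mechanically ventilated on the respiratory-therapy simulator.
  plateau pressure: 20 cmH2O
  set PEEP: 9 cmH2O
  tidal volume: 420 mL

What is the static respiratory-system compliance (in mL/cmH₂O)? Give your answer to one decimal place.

Cstat = Vt / (Pplat − PEEP) = 420 / (20 − 9) = 420 / 11.0 = 38.182 mL/cmH2O.

38.2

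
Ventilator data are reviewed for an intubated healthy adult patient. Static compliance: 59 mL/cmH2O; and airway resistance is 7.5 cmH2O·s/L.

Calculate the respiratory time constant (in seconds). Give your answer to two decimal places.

τ = R × C = 7.5 × 59 mL/cmH2O = 7.5 × 0.059 L/cmH2O = 0.4425 s.

0.44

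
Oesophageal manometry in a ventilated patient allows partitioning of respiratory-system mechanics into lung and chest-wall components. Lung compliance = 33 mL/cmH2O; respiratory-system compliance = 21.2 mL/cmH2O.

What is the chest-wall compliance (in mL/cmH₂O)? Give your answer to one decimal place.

59.3

1/Ccw = 1/Crs − 1/CL.
1/Ccw = 1/21.2 − 1/33 = 0.01687.
Ccw = 59.277 mL/cmH2O.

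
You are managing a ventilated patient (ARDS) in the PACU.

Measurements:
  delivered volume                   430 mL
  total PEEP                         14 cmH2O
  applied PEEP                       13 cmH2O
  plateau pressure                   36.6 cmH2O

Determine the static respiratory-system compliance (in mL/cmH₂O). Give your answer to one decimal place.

19.0

End-expiratory occlusion gives total PEEP = 14 cmH2O (intrinsic PEEP = 14 − 13 = 1). Use total PEEP for the elastic gradient.
Cstat = Vt / (Pplat − PEEPtotal) = 430 / (36.6 − 14) = 430 / 22.6 = 19.027 mL/cmH2O.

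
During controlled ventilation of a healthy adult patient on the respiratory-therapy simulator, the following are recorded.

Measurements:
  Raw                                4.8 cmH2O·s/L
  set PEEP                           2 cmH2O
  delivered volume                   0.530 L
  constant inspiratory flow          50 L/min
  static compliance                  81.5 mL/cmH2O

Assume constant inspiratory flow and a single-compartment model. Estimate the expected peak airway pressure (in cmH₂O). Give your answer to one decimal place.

Flow: 50 L/min ÷ 60 = 0.8333 L/s.
Equation of motion (constant flow): PIP = Vt/C + R·V̇ + PEEP.
PIP = 530/81.5 + 4.8×0.8333 + 2 = 6.503 + 4.0 + 2 = 12.503 cmH2O.

12.5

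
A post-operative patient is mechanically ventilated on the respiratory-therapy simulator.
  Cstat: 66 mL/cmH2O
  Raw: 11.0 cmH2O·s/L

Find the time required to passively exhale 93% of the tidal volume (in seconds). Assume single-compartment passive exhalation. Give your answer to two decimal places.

τ = R × C = 11.0 × 66 mL/cmH2O = 11.0 × 0.066 L/cmH2O = 0.726 s.
Exhaled fraction f = 1 − e^(−t/τ) → t = −τ·ln(1 − f) = −0.726·ln(0.07) = 1.931 s.

1.93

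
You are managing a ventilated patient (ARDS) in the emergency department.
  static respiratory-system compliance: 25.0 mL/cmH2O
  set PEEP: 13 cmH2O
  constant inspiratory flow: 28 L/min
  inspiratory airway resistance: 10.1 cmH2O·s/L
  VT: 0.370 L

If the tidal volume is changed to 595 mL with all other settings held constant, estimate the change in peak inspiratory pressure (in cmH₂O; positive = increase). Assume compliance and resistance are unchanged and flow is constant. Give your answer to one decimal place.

9.0

PIP = Vt/C + R·V̇ + PEEP (constant-flow equation of motion).
Only the elastic term changes: ΔPIP = ΔVt / C = (595 − 370) / 25.0 = 9.0 cmH2O.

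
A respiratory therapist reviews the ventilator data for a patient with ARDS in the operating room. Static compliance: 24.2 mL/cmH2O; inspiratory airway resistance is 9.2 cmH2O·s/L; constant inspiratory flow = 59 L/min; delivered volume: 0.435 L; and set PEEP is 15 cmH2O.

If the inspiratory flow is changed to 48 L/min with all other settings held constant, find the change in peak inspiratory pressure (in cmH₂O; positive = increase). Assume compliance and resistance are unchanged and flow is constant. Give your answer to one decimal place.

-1.7

Flow: 59 L/min ÷ 60 = 0.9833 L/s.
New flow: 48 L/min ÷ 60 = 0.8 L/s.
PIP = Vt/C + R·V̇ + PEEP (constant-flow equation of motion).
Only the resistive term changes: ΔPIP = R × ΔV̇ = 9.2 × (0.8 − 0.9833) = 9.2 × -0.1833 = -1.686 cmH2O.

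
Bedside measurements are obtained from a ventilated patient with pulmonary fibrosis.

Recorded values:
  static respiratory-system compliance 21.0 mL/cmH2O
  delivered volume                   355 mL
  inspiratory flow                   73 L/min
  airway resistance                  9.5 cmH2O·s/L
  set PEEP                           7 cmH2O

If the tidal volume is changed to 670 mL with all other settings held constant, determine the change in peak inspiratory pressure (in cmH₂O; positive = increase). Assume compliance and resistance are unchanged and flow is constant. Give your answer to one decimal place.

PIP = Vt/C + R·V̇ + PEEP (constant-flow equation of motion).
Only the elastic term changes: ΔPIP = ΔVt / C = (670 − 355) / 21.0 = 15.0 cmH2O.

15.0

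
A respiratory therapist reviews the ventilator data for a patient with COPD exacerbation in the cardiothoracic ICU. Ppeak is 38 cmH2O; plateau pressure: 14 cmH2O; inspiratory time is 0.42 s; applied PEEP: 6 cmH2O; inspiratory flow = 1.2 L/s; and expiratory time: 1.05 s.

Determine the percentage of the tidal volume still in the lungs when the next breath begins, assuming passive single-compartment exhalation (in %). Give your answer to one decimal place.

43.5

Vt = flow × Ti = 1.2 L/s × 0.42 s × 1000 mL/L = 504.0 mL.
R = (PIP − Pplat)/V̇ = (38 − 14) / 1.2 = 24.0/1.2 = 20.0 cmH2O·s/L.
C = Vt/(Pplat − PEEP) = 504.0 / (14 − 6) = 504.0/8.0 = 63.0 mL/cmH2O.
τ = R × C = 20.0 × 0.063 L/cmH2O = 1.26 s.
Fraction remaining at end-expiration = e^(−Te/τ) = e^(−1.05/1.26) = 0.4346 → 43.46%.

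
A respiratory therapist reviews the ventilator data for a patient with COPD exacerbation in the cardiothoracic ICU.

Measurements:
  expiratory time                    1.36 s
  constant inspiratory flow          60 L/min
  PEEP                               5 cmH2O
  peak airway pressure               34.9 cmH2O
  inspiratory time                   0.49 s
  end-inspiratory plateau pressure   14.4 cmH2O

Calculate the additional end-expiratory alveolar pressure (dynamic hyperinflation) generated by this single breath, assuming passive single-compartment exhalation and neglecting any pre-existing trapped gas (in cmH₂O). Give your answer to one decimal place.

2.6

Flow: 60 L/min ÷ 60 = 1 L/s.
Vt = flow × Ti = 1 L/s × 0.49 s × 1000 mL/L = 490.0 mL.
R = (PIP − Pplat)/V̇ = (34.9 − 14.4) / 1 = 20.5/1 = 20.5 cmH2O·s/L.
C = Vt/(Pplat − PEEP) = 490.0 / (14.4 − 5) = 490.0/9.4 = 52.128 mL/cmH2O.
τ = R × C = 20.5 × 0.05213 L/cmH2O = 1.069 s.
Fraction remaining = e^(−Te/τ) = e^(−1.36/1.069) = 0.2802; trapped volume = 490.0 × 0.2802 = 137.3 mL.
Additional alveolar pressure from trapping ≈ V_trapped / C = 137.3 / 52.128 = 2.634 cmH2O.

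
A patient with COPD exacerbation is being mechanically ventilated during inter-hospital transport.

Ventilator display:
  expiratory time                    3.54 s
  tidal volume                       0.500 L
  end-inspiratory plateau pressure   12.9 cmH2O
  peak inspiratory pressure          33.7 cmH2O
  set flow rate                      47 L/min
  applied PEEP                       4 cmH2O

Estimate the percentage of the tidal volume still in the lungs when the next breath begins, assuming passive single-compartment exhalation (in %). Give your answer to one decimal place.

Flow: 47 L/min ÷ 60 = 0.7833 L/s.
R = (PIP − Pplat)/V̇ = (33.7 − 12.9) / 0.7833 = 20.8/0.7833 = 26.554 cmH2O·s/L.
C = Vt/(Pplat − PEEP) = 500.0 / (12.9 − 4) = 500.0/8.9 = 56.18 mL/cmH2O.
τ = R × C = 26.554 × 0.05618 L/cmH2O = 1.492 s.
Fraction remaining at end-expiration = e^(−Te/τ) = e^(−3.54/1.492) = 0.09323 → 9.323%.

9.3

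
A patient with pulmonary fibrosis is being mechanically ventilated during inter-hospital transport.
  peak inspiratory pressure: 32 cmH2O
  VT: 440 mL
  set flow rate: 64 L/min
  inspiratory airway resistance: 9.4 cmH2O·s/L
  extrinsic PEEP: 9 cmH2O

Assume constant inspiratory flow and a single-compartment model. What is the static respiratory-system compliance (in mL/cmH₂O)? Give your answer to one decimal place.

Flow: 64 L/min ÷ 60 = 1.0667 L/s.
Equation of motion (constant flow): PIP = Vt/C + R·V̇ + PEEP.
Vt/C = PIP − R·V̇ − PEEP = 32 − 9.4×1.0667 − 9 = 32 − 10.027 − 9 = 12.973 cmH2O.
C = Vt / 12.973 = 440 / 12.973 = 33.917 mL/cmH2O.

33.9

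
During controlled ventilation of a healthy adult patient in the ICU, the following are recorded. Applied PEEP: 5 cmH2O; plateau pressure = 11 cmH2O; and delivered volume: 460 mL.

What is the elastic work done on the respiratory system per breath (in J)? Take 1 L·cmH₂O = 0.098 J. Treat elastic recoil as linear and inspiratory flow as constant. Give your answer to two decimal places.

Elastic work ≈ ½ × (Pplat − PEEP) × Vt = 0.5 × (11 − 5) × 0.460 L = 0.5 × 6.0 × 0.460 = 1.38 L·cmH2O.
× 0.098 J/(L·cmH2O) → 0.1352 J.

0.14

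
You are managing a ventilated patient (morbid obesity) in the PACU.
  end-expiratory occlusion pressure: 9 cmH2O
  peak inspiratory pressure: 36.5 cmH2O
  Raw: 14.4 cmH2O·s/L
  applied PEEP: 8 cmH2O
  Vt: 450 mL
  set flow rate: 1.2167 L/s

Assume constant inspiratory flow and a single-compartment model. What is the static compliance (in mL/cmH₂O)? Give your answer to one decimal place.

45.1

Total PEEP = 9 cmH2O (set 8 + intrinsic 1); this is the baseline alveolar pressure.
Equation of motion (constant flow): PIP = Vt/C + R·V̇ + PEEP.
Vt/C = PIP − R·V̇ − PEEP = 36.5 − 14.4×1.2167 − 9 = 36.5 − 17.52 − 9 = 9.98 cmH2O.
C = Vt / 9.98 = 450 / 9.98 = 45.09 mL/cmH2O.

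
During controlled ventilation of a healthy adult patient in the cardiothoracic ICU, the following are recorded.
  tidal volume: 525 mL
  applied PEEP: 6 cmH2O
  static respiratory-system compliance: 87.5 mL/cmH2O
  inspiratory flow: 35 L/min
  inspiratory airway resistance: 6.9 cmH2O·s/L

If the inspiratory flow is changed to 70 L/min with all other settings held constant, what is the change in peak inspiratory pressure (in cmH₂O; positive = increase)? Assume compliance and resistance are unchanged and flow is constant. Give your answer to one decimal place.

4.0

Flow: 35 L/min ÷ 60 = 0.5833 L/s.
New flow: 70 L/min ÷ 60 = 1.1667 L/s.
PIP = Vt/C + R·V̇ + PEEP (constant-flow equation of motion).
Only the resistive term changes: ΔPIP = R × ΔV̇ = 6.9 × (1.1667 − 0.5833) = 6.9 × 0.5834 = 4.025 cmH2O.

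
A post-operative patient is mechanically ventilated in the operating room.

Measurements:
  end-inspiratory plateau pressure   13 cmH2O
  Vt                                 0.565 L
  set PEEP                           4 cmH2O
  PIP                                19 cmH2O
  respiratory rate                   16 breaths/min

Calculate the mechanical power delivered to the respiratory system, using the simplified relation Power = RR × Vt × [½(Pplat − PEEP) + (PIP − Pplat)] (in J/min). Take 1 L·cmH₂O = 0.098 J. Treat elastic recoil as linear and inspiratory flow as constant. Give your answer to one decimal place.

Per-breath work = Vt × [½(Pplat−PEEP) + (PIP−Pplat)] = 0.565 × [0.5×9.0 + 6.0] = 0.565 × 10.5 = 5.933 L·cmH2O.
Power = 16 × 5.933 = 94.928 L·cmH2O/min.
× 0.098 J/(L·cmH2O) → 9.303 J/min.

9.3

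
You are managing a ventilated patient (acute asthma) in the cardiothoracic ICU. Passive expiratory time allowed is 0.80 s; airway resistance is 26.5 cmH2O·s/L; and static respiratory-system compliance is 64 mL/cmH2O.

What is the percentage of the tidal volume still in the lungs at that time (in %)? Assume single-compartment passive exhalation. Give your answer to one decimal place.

τ = R × C = 26.5 × 64 mL/cmH2O = 26.5 × 0.064 L/cmH2O = 1.696 s.
Passive exhalation: V(t)/V₀ = e^(−t/τ) = e^(−0.80/1.696) = 0.6239.
Fraction remaining = 0.6239 → 62.39%.

62.4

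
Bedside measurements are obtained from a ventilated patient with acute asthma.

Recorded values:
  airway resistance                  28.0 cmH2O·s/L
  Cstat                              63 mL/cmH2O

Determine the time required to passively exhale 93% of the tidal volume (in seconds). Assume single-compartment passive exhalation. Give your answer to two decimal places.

4.69

τ = R × C = 28.0 × 63 mL/cmH2O = 28.0 × 0.063 L/cmH2O = 1.764 s.
Exhaled fraction f = 1 − e^(−t/τ) → t = −τ·ln(1 − f) = −1.764·ln(0.07) = 4.691 s.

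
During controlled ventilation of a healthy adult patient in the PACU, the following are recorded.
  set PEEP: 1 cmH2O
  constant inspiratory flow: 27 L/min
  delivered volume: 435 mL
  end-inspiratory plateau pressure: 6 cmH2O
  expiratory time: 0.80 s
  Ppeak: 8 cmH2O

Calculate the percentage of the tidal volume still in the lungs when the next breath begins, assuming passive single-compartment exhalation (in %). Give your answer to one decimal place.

Flow: 27 L/min ÷ 60 = 0.45 L/s.
R = (PIP − Pplat)/V̇ = (8 − 6) / 0.45 = 2.0/0.45 = 4.444 cmH2O·s/L.
C = Vt/(Pplat − PEEP) = 435.0 / (6 − 1) = 435.0/5.0 = 87.0 mL/cmH2O.
τ = R × C = 4.444 × 0.087 L/cmH2O = 0.3866 s.
Fraction remaining at end-expiration = e^(−Te/τ) = e^(−0.80/0.3866) = 0.1263 → 12.63%.

12.6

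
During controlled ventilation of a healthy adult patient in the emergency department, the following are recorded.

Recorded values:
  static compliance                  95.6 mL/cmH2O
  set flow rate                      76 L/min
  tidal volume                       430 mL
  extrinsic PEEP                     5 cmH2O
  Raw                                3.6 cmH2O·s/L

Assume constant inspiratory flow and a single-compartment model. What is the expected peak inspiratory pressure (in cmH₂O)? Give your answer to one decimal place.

14.1

Flow: 76 L/min ÷ 60 = 1.2667 L/s.
Equation of motion (constant flow): PIP = Vt/C + R·V̇ + PEEP.
PIP = 430/95.6 + 3.6×1.2667 + 5 = 4.498 + 4.56 + 5 = 14.058 cmH2O.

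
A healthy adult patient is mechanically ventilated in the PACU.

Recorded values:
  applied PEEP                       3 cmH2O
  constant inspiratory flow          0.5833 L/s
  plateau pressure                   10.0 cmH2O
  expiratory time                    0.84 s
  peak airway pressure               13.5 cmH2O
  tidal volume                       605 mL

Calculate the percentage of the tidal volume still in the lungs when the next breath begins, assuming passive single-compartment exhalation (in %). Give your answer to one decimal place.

R = (PIP − Pplat)/V̇ = (13.5 − 10.0) / 0.5833 = 3.5/0.5833 = 6.0 cmH2O·s/L.
C = Vt/(Pplat − PEEP) = 605.0 / (10.0 − 3) = 605.0/7.0 = 86.429 mL/cmH2O.
τ = R × C = 6.0 × 0.08643 L/cmH2O = 0.5186 s.
Fraction remaining at end-expiration = e^(−Te/τ) = e^(−0.84/0.5186) = 0.1979 → 19.79%.

19.8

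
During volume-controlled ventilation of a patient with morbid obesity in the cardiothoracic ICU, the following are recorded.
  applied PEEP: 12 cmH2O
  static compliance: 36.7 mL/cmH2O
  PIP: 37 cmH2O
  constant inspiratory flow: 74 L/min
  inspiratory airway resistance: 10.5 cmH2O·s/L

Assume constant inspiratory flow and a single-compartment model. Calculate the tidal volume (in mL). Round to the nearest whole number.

442

Flow: 74 L/min ÷ 60 = 1.2333 L/s.
Equation of motion (constant flow): PIP = Vt/C + R·V̇ + PEEP.
Vt/C = PIP − R·V̇ − PEEP = 37 − 12.95 − 12 = 12.05 cmH2O.
Vt = C × 12.05 = 36.7 × 12.05 = 442.24 mL.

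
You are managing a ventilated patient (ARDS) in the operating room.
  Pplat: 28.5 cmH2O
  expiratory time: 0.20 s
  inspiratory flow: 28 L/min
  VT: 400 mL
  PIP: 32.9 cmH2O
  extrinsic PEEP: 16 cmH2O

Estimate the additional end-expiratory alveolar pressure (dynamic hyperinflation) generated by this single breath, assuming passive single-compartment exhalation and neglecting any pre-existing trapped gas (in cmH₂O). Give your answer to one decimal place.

6.4

Flow: 28 L/min ÷ 60 = 0.4667 L/s.
R = (PIP − Pplat)/V̇ = (32.9 − 28.5) / 0.4667 = 4.4/0.4667 = 9.428 cmH2O·s/L.
C = Vt/(Pplat − PEEP) = 400.0 / (28.5 − 16) = 400.0/12.5 = 32.0 mL/cmH2O.
τ = R × C = 9.428 × 0.032 L/cmH2O = 0.3017 s.
Fraction remaining = e^(−Te/τ) = e^(−0.20/0.3017) = 0.5153; trapped volume = 400.0 × 0.5153 = 206.12 mL.
Additional alveolar pressure from trapping ≈ V_trapped / C = 206.12 / 32.0 = 6.441 cmH2O.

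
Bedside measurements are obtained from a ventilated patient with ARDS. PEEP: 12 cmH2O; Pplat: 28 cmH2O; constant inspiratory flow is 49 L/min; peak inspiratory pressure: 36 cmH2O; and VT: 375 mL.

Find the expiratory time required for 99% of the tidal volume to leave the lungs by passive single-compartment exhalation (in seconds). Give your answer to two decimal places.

1.06

Flow: 49 L/min ÷ 60 = 0.8167 L/s.
R = (PIP − Pplat)/V̇ = (36 − 28) / 0.8167 = 8.0/0.8167 = 9.796 cmH2O·s/L.
C = Vt/(Pplat − PEEP) = 375.0 / (28 − 12) = 375.0/16.0 = 23.438 mL/cmH2O.
τ = R × C = 9.796 × 0.02344 L/cmH2O = 0.2296 s.
t = −τ·ln(1 − 0.99) = −0.2296·ln(0.01) = 1.057 s.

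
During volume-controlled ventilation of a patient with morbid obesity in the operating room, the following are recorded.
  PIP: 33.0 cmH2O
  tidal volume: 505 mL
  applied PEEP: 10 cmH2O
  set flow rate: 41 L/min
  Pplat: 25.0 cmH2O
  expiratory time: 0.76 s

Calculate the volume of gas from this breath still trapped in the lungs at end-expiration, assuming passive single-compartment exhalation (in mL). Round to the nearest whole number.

73

Flow: 41 L/min ÷ 60 = 0.6833 L/s.
R = (PIP − Pplat)/V̇ = (33.0 − 25.0) / 0.6833 = 8.0/0.6833 = 11.708 cmH2O·s/L.
C = Vt/(Pplat − PEEP) = 505.0 / (25.0 − 10) = 505.0/15.0 = 33.667 mL/cmH2O.
τ = R × C = 11.708 × 0.03367 L/cmH2O = 0.3942 s.
Fraction remaining = e^(−Te/τ) = e^(−0.76/0.3942) = 0.1454.
Trapped volume = 505.0 × 0.1454 = 73.427 mL.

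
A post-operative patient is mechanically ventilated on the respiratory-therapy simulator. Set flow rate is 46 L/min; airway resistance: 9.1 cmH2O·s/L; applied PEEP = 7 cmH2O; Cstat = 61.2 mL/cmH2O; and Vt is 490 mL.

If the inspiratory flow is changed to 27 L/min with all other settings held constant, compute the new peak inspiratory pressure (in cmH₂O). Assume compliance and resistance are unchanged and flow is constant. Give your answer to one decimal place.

19.1

Flow: 46 L/min ÷ 60 = 0.7667 L/s.
New flow: 27 L/min ÷ 60 = 0.45 L/s.
PIP = Vt/C + R·V̇ + PEEP (constant-flow equation of motion).
Only the resistive term changes: ΔPIP = R × ΔV̇ = 9.1 × (0.45 − 0.7667) = 9.1 × -0.3167 = -2.882 cmH2O.
Original PIP = 490/61.2 + 9.1×0.7667 + 7 = 21.984 cmH2O; new PIP = 21.984 + (-2.882) = 19.102 cmH2O.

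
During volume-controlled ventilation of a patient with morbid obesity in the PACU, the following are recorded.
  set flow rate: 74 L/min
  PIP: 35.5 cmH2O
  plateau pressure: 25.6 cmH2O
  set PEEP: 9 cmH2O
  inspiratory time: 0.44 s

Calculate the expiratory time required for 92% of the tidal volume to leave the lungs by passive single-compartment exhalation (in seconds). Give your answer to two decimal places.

0.66

Flow: 74 L/min ÷ 60 = 1.2333 L/s.
Vt = flow × Ti = 1.2333 L/s × 0.44 s × 1000 mL/L = 542.65 mL.
R = (PIP − Pplat)/V̇ = (35.5 − 25.6) / 1.2333 = 9.9/1.2333 = 8.027 cmH2O·s/L.
C = Vt/(Pplat − PEEP) = 542.65 / (25.6 − 9) = 542.65/16.6 = 32.69 mL/cmH2O.
τ = R × C = 8.027 × 0.03269 L/cmH2O = 0.2624 s.
t = −τ·ln(1 − 0.92) = −0.2624·ln(0.08) = 0.6628 s.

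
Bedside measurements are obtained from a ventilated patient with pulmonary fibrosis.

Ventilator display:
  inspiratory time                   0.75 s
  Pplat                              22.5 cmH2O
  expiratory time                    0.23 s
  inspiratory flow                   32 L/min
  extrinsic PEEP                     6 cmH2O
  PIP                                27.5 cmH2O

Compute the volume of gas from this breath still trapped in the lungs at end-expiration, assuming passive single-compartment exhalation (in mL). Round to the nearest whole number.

Flow: 32 L/min ÷ 60 = 0.5333 L/s.
Vt = flow × Ti = 0.5333 L/s × 0.75 s × 1000 mL/L = 399.98 mL.
R = (PIP − Pplat)/V̇ = (27.5 − 22.5) / 0.5333 = 5.0/0.5333 = 9.376 cmH2O·s/L.
C = Vt/(Pplat − PEEP) = 399.98 / (22.5 − 6) = 399.98/16.5 = 24.241 mL/cmH2O.
τ = R × C = 9.376 × 0.02424 L/cmH2O = 0.2273 s.
Fraction remaining = e^(−Te/τ) = e^(−0.23/0.2273) = 0.3635.
Trapped volume = 399.98 × 0.3635 = 145.39 mL.

145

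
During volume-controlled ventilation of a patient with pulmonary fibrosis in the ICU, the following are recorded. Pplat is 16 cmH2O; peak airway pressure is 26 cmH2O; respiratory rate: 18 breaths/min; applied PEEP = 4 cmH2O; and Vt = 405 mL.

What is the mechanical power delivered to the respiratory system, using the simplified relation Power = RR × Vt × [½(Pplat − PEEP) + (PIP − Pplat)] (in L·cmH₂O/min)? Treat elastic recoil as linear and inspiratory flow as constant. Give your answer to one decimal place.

Per-breath work = Vt × [½(Pplat−PEEP) + (PIP−Pplat)] = 0.405 × [0.5×12.0 + 10.0] = 0.405 × 16.0 = 6.48 L·cmH2O.
Power = 18 × 6.48 = 116.64 L·cmH2O/min.

116.6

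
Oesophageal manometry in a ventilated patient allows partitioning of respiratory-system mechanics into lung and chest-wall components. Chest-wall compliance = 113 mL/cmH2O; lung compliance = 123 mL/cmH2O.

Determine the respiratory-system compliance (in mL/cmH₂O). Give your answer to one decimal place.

58.9

Lung and chest wall are elastances in series: 1/Crs = 1/CL + 1/Ccw.
1/Crs = 1/123 + 1/113 = 0.01698.
Crs = 58.893 mL/cmH2O.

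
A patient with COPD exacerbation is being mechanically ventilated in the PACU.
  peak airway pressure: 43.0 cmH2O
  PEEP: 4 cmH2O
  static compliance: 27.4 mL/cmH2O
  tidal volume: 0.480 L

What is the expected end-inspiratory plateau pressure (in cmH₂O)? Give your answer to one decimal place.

Pplat = PEEP + Vt / Cstat = 4 + 480 / 27.4 = 4 + 17.518 = 21.518 cmH2O.

21.5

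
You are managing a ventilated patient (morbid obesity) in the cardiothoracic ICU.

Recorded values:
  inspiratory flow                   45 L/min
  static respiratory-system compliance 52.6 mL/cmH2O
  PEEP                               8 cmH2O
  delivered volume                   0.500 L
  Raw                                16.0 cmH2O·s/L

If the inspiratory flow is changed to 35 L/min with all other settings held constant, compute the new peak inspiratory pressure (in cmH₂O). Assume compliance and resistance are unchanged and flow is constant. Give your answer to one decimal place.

Flow: 45 L/min ÷ 60 = 0.75 L/s.
New flow: 35 L/min ÷ 60 = 0.5833 L/s.
PIP = Vt/C + R·V̇ + PEEP (constant-flow equation of motion).
Only the resistive term changes: ΔPIP = R × ΔV̇ = 16.0 × (0.5833 − 0.75) = 16.0 × -0.1667 = -2.667 cmH2O.
Original PIP = 500/52.6 + 16.0×0.75 + 8 = 29.506 cmH2O; new PIP = 29.506 + (-2.667) = 26.839 cmH2O.

26.8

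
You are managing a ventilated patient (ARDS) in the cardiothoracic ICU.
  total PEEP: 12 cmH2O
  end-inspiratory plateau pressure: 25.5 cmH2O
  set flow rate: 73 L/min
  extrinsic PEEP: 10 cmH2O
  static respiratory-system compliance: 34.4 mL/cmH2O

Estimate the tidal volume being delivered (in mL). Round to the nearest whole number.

End-expiratory occlusion gives total PEEP = 12 cmH2O (intrinsic PEEP = 12 − 10 = 2). Use total PEEP for the elastic gradient.
Vt = Cstat × (Pplat − PEEPtotal) = 34.4 × (25.5 − 12) = 34.4 × 13.5 = 464.4 mL.

464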